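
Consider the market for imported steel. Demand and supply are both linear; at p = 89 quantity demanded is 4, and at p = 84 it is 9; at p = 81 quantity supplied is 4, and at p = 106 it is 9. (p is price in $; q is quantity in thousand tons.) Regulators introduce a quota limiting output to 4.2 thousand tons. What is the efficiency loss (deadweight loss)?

$3.85 thousand

Demand slope = (84 − 89)/(9 − 4) = −1, so p = 93 − q.
Supply slope = (106 − 81)/(9 − 4) = 5, so p = 61 + 5q.
Competitive equilibrium: 93 − q = 61 + 5q → q* = 5.3333, p* = 87.6667.
At q = 4.2: demand price = 93 − 1·4.2 = 88.8; supply price = 61 + 5·4.2 = 82.
Δq = 5.3333 − 4.2 = 1.1333; wedge = 88.8 − 82 = 6.8.
The triangle = ½ × 1.1333 × 6.8 = $3.85 thousand.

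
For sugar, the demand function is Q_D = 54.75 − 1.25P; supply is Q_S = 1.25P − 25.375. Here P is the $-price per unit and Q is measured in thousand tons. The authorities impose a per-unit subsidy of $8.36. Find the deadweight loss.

$21.84 thousand

In inverse form: demand P = 43.8 − 0.8Q, supply P = 20.3 + 0.8Q.
Competitive equilibrium: 43.8 − 0.8Q = 20.3 + 0.8Q → Q* = 14.6875, P* = 32.05.
The subsidy lowers effective supply by 8.36: P = 11.94 + 0.8Q.
New quantity: 43.8 − 0.8Q = 11.94 + 0.8Q → Q' = 19.9125.
Overproduction ΔQ = 19.9125 − 14.6875 = 5.225; wedge = subsidy = 8.36.
The triangle = ½ × 5.225 × 8.36 = $21.84 thousand.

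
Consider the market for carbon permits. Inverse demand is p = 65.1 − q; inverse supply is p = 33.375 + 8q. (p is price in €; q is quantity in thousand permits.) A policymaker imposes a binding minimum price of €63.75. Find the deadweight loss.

Competitive equilibrium: 65.1 − q = 33.375 + 8q → q* = 3.525, p* = 61.575.
At the floor p = 63.75, quantity demanded = (65.1 − 63.75)/1 = 1.35.
Sellers' marginal cost at q' = 1.35: 33.375 + 8·1.35 = 44.175.
Δq = 3.525 − 1.35 = 2.175; wedge = 63.75 − 44.175 = 19.575.
Deadweight loss = ½ × 2.175 × 19.575 = €21.29 thousand.

€21.29 thousand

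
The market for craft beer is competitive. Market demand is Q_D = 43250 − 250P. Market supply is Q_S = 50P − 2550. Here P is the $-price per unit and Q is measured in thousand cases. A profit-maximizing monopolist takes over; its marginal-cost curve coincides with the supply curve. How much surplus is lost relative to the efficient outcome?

In inverse form: demand P = 173 − 0.004Q, supply P = 51 + 0.02Q.
Competitive equilibrium: 173 − 0.004Q = 51 + 0.02Q → Q* = 5083.33333, P* = 152.66667.
Marginal revenue: MR = 173 − 0.008Q. Set MR = MC: 173 − 0.008Q = 51 + 0.02Q → Q_m = 4357.14286.
Price P_m = 173 − 0.004·4357.14286 = 155.57143; MC(Q_m) = 51 + 0.02·4357.14286 = 138.14286.
Competitive Q* = 5083.33333, so ΔQ = 726.19047; wedge = 155.57143 − 138.14286 = 17.42857.
DWL = ½ × 726.19047 × 17.42857 = $6328.23 thousand.

$6328.23 thousand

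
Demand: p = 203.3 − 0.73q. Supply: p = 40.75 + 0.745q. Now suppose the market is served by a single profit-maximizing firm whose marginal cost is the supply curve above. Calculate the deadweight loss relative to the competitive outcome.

Competitive equilibrium: 203.3 − 0.73q = 40.75 + 0.745q → q* = 110.20339, p* = 122.85153.
Marginal revenue: MR = 203.3 − 1.46q. Set MR = MC: 203.3 − 1.46q = 40.75 + 0.745q → q_m = 73.71882.
Price p_m = 203.3 − 0.73·73.71882 = 149.48526; MC(q_m) = 40.75 + 0.745·73.71882 = 95.67052.
Competitive q* = 110.20339, so Δq = 36.48457; wedge = 149.48526 − 95.67052 = 53.81474.
Deadweight loss = ½ × 36.48457 × 53.81474 = 981.70.

981.70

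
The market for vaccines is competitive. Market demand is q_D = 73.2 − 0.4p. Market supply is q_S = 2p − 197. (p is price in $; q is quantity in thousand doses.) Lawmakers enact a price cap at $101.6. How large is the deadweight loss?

In inverse form: demand p = 183 − 2.5q, supply p = 98.5 + 0.5q.
Competitive equilibrium: 183 − 2.5q = 98.5 + 0.5q → q* = 28.1667, p* = 112.5833.
At the ceiling p = 101.6, quantity supplied = (101.6 − 98.5)/0.5 = 6.2.
Willingness to pay at q' = 6.2: 183 − 2.5·6.2 = 167.5.
Δq = 28.1667 − 6.2 = 21.9667; wedge = 167.5 − 101.6 = 65.9.
The triangle = ½ × 21.9667 × 65.9 = $723.80 thousand.

$723.80 thousand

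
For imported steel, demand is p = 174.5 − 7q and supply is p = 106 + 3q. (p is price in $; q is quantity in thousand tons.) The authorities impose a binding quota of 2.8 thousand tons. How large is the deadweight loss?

$82.01 thousand

Competitive equilibrium: 174.5 − 7q = 106 + 3q → q* = 6.85, p* = 126.55.
At q = 2.8: demand price = 174.5 − 7·2.8 = 154.9; supply price = 106 + 3·2.8 = 114.4.
Δq = 6.85 − 2.8 = 4.05; wedge = 154.9 − 114.4 = 40.5.
The triangle = ½ × 4.05 × 40.5 = $82.01 thousand.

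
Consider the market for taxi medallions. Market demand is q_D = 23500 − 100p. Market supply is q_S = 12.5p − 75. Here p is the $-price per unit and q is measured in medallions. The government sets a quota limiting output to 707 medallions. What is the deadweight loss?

In inverse form: demand p = 235 − 0.01q, supply p = 6 + 0.08q.
Competitive equilibrium: 235 − 0.01q = 6 + 0.08q → q* = 2544.4444, p* = 209.5556.
At q = 707: demand price = 235 − 0.01·707 = 227.93; supply price = 6 + 0.08·707 = 62.56.
Δq = 2544.4444 − 707 = 1837.4444; wedge = 227.93 − 62.56 = 165.37.
DWL = ½ × 1837.4444 × 165.37 = $151929.09.

$151929.09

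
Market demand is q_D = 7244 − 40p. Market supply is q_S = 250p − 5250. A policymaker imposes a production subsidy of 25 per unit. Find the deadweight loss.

10775.86

In inverse form: demand p = 181.1 − 0.025q, supply p = 21 + 0.004q.
Competitive equilibrium: 181.1 − 0.025q = 21 + 0.004q → q* = 5520.6897, p* = 43.0828.
The subsidy lowers effective supply by 25: p = 0.004q − 4.
New quantity: 181.1 − 0.025q = 0.004q − 4 → q' = 6382.7586.
Overproduction Δq = 6382.7586 − 5520.6897 = 862.0689; wedge = subsidy = 25.
Deadweight loss = ½ × 862.0689 × 25 = 10775.86.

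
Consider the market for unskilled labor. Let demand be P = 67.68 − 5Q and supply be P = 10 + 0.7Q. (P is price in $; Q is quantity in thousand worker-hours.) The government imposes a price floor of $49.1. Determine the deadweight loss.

Competitive equilibrium: 67.68 − 5Q = 10 + 0.7Q → Q* = 10.1193, P* = 17.0835.
At the floor P = 49.1, quantity demanded = (67.68 − 49.1)/5 = 3.716.
Sellers' marginal cost at Q' = 3.716: 10 + 0.7·3.716 = 12.6012.
ΔQ = 10.1193 − 3.716 = 6.4033; wedge = 49.1 − 12.6012 = 36.4988.
Deadweight loss = ½ × 6.4033 × 36.4988 = $116.86 thousand.

$116.86 thousand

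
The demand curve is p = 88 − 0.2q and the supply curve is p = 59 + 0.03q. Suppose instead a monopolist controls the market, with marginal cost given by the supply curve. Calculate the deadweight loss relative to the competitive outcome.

Competitive equilibrium: 88 − 0.2q = 59 + 0.03q → q* = 126.087, p* = 62.7826.
Marginal revenue: MR = 88 − 0.4q. Set MR = MC: 88 − 0.4q = 59 + 0.03q → q_m = 67.4419.
Price p_m = 88 − 0.2·67.4419 = 74.5116; MC(q_m) = 59 + 0.03·67.4419 = 61.0233.
Competitive q* = 126.087, so Δq = 58.6451; wedge = 74.5116 − 61.0233 = 13.4883.
DWL = ½ × 58.6451 × 13.4883 = 395.51.

395.51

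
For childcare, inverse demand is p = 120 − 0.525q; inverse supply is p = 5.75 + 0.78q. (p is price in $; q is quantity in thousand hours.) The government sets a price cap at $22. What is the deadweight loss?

$2904.17 thousand

Competitive equilibrium: 120 − 0.525q = 5.75 + 0.78q → q* = 87.5479, p* = 74.0374.
At the ceiling p = 22, quantity supplied = (22 − 5.75)/0.78 = 20.8333.
Willingness to pay at q' = 20.8333: 120 − 0.525·20.8333 = 109.0625.
Δq = 87.5479 − 20.8333 = 66.7146; wedge = 109.0625 − 22 = 87.0625.
Deadweight loss = ½ × 66.7146 × 87.0625 = $2904.17 thousand.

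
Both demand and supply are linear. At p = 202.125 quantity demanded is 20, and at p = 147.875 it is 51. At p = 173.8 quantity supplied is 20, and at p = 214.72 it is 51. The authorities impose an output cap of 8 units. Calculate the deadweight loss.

691.61

Demand slope = (147.875 − 202.125)/(51 − 20) = −1.75, so p = 237.125 − 1.75q.
Supply slope = (214.72 − 173.8)/(51 − 20) = 1.32, so p = 147.4 + 1.32q.
Competitive equilibrium: 237.125 − 1.75q = 147.4 + 1.32q → q* = 29.2264, p* = 185.9788.
At q = 8: demand price = 237.125 − 1.75·8 = 223.125; supply price = 147.4 + 1.32·8 = 157.96.
Δq = 29.2264 − 8 = 21.2264; wedge = 223.125 − 157.96 = 65.165.
Welfare loss = ½ × 21.2264 × 65.165 = 691.61.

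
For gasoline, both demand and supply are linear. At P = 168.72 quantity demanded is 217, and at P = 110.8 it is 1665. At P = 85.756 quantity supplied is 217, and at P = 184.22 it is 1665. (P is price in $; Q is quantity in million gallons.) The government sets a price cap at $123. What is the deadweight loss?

$2625 million

Demand slope = (110.8 − 168.72)/(1665 − 217) = −0.04, so P = 177.4 − 0.04Q.
Supply slope = (184.22 − 85.756)/(1665 − 217) = 0.068, so P = 71 + 0.068Q.
Competitive equilibrium: 177.4 − 0.04Q = 71 + 0.068Q → Q* = 985.1852, P* = 137.9926.
At the ceiling P = 123, quantity supplied = (123 − 71)/0.068 = 764.7059.
Willingness to pay at Q' = 764.7059: 177.4 − 0.04·764.7059 = 146.8118.
ΔQ = 985.1852 − 764.7059 = 220.4793; wedge = 146.8118 − 123 = 23.8118.
DWL = ½ × 220.4793 × 23.8118 = $2625 million.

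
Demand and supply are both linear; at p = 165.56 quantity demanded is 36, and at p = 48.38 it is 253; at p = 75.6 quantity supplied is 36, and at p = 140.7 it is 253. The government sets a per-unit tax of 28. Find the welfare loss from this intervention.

Demand slope = (48.38 − 165.56)/(253 − 36) = −0.54, so p = 185 − 0.54q.
Supply slope = (140.7 − 75.6)/(253 − 36) = 0.3, so p = 64.8 + 0.3q.
Competitive equilibrium: 185 − 0.54q = 64.8 + 0.3q → q* = 143.0952, p* = 107.7286.
With the tax, the buyer price exceeds the seller price by 28: (185 − 0.54q) − (64.8 + 0.3q) = 28 → q' = 109.7619.
Δq = 143.0952 − 109.7619 = 33.3333; the wedge equals the tax, 28.
Deadweight loss = ½ × 33.3333 × 28 = 466.67.

466.67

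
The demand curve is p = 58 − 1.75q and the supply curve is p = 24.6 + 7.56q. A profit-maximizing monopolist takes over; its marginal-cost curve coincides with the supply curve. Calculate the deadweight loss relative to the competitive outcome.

Competitive equilibrium: 58 − 1.75q = 24.6 + 7.56q → q* = 3.5875, p* = 51.7218.
Marginal revenue: MR = 58 − 3.5q. Set MR = MC: 58 − 3.5q = 24.6 + 7.56q → q_m = 3.0199.
Price p_m = 58 − 1.75·3.0199 = 52.7152; MC(q_m) = 24.6 + 7.56·3.0199 = 47.4304.
Competitive q* = 3.5875, so Δq = 0.5676; wedge = 52.7152 − 47.4304 = 5.2848.
Welfare loss = ½ × 0.5676 × 5.2848 = 1.50.

1.50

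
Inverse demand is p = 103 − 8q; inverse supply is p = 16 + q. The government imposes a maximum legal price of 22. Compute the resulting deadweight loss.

Competitive equilibrium: 103 − 8q = 16 + q → q* = 9.6667, p* = 25.6667.
At the ceiling p = 22, quantity supplied = (22 − 16)/1 = 6.
Willingness to pay at q' = 6: 103 − 8·6 = 55.
Δq = 9.6667 − 6 = 3.6667; wedge = 55 − 22 = 33.
The triangle = ½ × 3.6667 × 33 = 60.50.

60.50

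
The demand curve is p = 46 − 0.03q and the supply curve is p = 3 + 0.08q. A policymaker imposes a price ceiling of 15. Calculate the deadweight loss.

3192.05

Competitive equilibrium: 46 − 0.03q = 3 + 0.08q → q* = 390.9091, p* = 34.2727.
At the ceiling p = 15, quantity supplied = (15 − 3)/0.08 = 150.
Willingness to pay at q' = 150: 46 − 0.03·150 = 41.5.
Δq = 390.9091 − 150 = 240.9091; wedge = 41.5 − 15 = 26.5.
The triangle = ½ × 240.9091 × 26.5 = 3192.05.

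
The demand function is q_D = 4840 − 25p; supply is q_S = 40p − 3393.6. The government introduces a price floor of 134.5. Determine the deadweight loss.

1245.09

In inverse form: demand p = 193.6 − 0.04q, supply p = 84.84 + 0.025q.
Competitive equilibrium: 193.6 − 0.04q = 84.84 + 0.025q → q* = 1673.2308, p* = 126.6708.
At the floor p = 134.5, quantity demanded = (193.6 − 134.5)/0.04 = 1477.5.
Sellers' marginal cost at q' = 1477.5: 84.84 + 0.025·1477.5 = 121.7775.
Δq = 1673.2308 − 1477.5 = 195.7308; wedge = 134.5 − 121.7775 = 12.7225.
The triangle = ½ × 195.7308 × 12.7225 = 1245.09.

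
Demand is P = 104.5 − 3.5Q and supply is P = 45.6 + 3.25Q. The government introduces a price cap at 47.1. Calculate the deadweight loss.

230.51

Competitive equilibrium: 104.5 − 3.5Q = 45.6 + 3.25Q → Q* = 8.7259, P* = 73.9593.
At the ceiling P = 47.1, quantity supplied = (47.1 − 45.6)/3.25 = 0.4615.
Willingness to pay at Q' = 0.4615: 104.5 − 3.5·0.4615 = 102.8848.
ΔQ = 8.7259 − 0.4615 = 8.2644; wedge = 102.8848 − 47.1 = 55.7848.
DWL = ½ × 8.2644 × 55.7848 = 230.51.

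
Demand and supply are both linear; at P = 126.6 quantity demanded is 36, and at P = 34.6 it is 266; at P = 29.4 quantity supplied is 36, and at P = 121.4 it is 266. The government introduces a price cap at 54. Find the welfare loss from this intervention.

Demand slope = (34.6 − 126.6)/(266 − 36) = −0.4, so P = 141 − 0.4Q.
Supply slope = (121.4 − 29.4)/(266 − 36) = 0.4, so P = 15 + 0.4Q.
Competitive equilibrium: 141 − 0.4Q = 15 + 0.4Q → Q* = 157.5, P* = 78.
At the ceiling P = 54, quantity supplied = (54 − 15)/0.4 = 97.5.
Willingness to pay at Q' = 97.5: 141 − 0.4·97.5 = 102.
ΔQ = 157.5 − 97.5 = 60; wedge = 102 − 54 = 48.
Deadweight loss = ½ × 60 × 48 = 1440.

1440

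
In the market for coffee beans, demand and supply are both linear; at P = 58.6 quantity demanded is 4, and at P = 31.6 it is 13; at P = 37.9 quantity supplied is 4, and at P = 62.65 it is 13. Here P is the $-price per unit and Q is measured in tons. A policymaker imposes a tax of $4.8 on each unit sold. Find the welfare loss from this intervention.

Demand slope = (31.6 − 58.6)/(13 − 4) = −3, so P = 70.6 − 3Q.
Supply slope = (62.65 − 37.9)/(13 − 4) = 2.75, so P = 26.9 + 2.75Q.
Competitive equilibrium: 70.6 − 3Q = 26.9 + 2.75Q → Q* = 7.6, P* = 47.8.
With the tax, the buyer price exceeds the seller price by 4.8: (70.6 − 3Q) − (26.9 + 2.75Q) = 4.8 → Q' = 6.7652.
ΔQ = 7.6 − 6.7652 = 0.8348; the wedge equals the tax, 4.8.
DWL = ½ × 0.8348 × 4.8 = $2.

$2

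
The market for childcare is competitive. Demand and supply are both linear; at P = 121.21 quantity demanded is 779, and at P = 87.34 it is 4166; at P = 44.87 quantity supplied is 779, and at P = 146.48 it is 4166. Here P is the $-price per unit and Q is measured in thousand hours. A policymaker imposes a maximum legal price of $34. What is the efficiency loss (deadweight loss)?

Demand slope = (87.34 − 121.21)/(4166 − 779) = −0.01, so P = 129 − 0.01Q.
Supply slope = (146.48 − 44.87)/(4166 − 779) = 0.03, so P = 21.5 + 0.03Q.
Competitive equilibrium: 129 − 0.01Q = 21.5 + 0.03Q → Q* = 2687.5, P* = 102.125.
At the ceiling P = 34, quantity supplied = (34 − 21.5)/0.03 = 416.66667.
Willingness to pay at Q' = 416.66667: 129 − 0.01·416.66667 = 124.83333.
ΔQ = 2687.5 − 416.66667 = 2270.83333; wedge = 124.83333 − 34 = 90.83333.
Welfare loss = ½ × 2270.83333 × 90.83333 = $103133.68 thousand.

$103133.68 thousand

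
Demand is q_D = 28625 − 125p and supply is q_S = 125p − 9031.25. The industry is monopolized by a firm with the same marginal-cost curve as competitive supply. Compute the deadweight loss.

85314.45

In inverse form: demand p = 229 − 0.008q, supply p = 72.25 + 0.008q.
Competitive equilibrium: 229 − 0.008q = 72.25 + 0.008q → q* = 9796.875, p* = 150.625.
Marginal revenue: MR = 229 − 0.016q. Set MR = MC: 229 − 0.016q = 72.25 + 0.008q → q_m = 6531.25.
Price p_m = 229 − 0.008·6531.25 = 176.75; MC(q_m) = 72.25 + 0.008·6531.25 = 124.5.
Competitive q* = 9796.875, so Δq = 3265.625; wedge = 176.75 − 124.5 = 52.25.
Welfare loss = ½ × 3265.625 × 52.25 = 85314.45.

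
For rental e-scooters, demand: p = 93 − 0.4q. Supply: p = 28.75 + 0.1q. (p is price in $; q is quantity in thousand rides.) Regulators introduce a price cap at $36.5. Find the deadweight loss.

$650.25 thousand

Competitive equilibrium: 93 − 0.4q = 28.75 + 0.1q → q* = 128.5, p* = 41.6.
At the ceiling p = 36.5, quantity supplied = (36.5 − 28.75)/0.1 = 77.5.
Willingness to pay at q' = 77.5: 93 − 0.4·77.5 = 62.
Δq = 128.5 − 77.5 = 51; wedge = 62 − 36.5 = 25.5.
The triangle = ½ × 51 × 25.5 = $650.25 thousand.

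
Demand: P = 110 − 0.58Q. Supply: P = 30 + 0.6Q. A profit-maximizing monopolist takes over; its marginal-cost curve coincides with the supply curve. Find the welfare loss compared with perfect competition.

Competitive equilibrium: 110 − 0.58Q = 30 + 0.6Q → Q* = 67.7966, P* = 70.678.
Marginal revenue: MR = 110 − 1.16Q. Set MR = MC: 110 − 1.16Q = 30 + 0.6Q → Q_m = 45.4545.
Price P_m = 110 − 0.58·45.4545 = 83.6364; MC(Q_m) = 30 + 0.6·45.4545 = 57.2727.
Competitive Q* = 67.7966, so ΔQ = 22.3421; wedge = 83.6364 − 57.2727 = 26.3637.
Deadweight loss = ½ × 22.3421 × 26.3637 = 294.51.

294.51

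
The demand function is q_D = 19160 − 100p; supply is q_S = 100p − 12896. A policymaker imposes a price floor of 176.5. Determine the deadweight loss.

26308.84

In inverse form: demand p = 191.6 − 0.01q, supply p = 128.96 + 0.01q.
Competitive equilibrium: 191.6 − 0.01q = 128.96 + 0.01q → q* = 3132, p* = 160.28.
At the floor p = 176.5, quantity demanded = (191.6 − 176.5)/0.01 = 1510.
Sellers' marginal cost at q' = 1510: 128.96 + 0.01·1510 = 144.06.
Δq = 3132 − 1510 = 1622; wedge = 176.5 − 144.06 = 32.44.
DWL = ½ × 1622 × 32.44 = 26308.84.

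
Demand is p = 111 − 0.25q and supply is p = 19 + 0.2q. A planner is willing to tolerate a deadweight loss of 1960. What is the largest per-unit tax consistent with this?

42

Competitive equilibrium: 111 − 0.25q = 19 + 0.2q → q* = 204.4444, p* = 59.8889.
A tax t gives Δq = t/0.45 and wedge t, so DWL = t²/0.9.
t²/0.9 = 1960 → t² = 1764 → t = 42.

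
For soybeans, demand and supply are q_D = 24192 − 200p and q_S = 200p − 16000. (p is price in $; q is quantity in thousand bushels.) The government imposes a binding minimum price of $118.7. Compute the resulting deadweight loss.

$66393.68 thousand

In inverse form: demand p = 120.96 − 0.005q, supply p = 80 + 0.005q.
Competitive equilibrium: 120.96 − 0.005q = 80 + 0.005q → q* = 4096, p* = 100.48.
At the floor p = 118.7, quantity demanded = (120.96 − 118.7)/0.005 = 452.
Sellers' marginal cost at q' = 452: 80 + 0.005·452 = 82.26.
Δq = 4096 − 452 = 3644; wedge = 118.7 − 82.26 = 36.44.
Welfare loss = ½ × 3644 × 36.44 = $66393.68 thousand.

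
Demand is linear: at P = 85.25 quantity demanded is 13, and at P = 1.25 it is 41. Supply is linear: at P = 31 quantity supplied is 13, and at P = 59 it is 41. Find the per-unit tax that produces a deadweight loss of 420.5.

58

Demand slope = (1.25 − 85.25)/(41 − 13) = −3, so P = 124.25 − 3Q.
Supply slope = (59 − 31)/(41 − 13) = 1, so P = 18 + Q.
Competitive equilibrium: 124.25 − 3Q = 18 + Q → Q* = 26.5625, P* = 44.5625.
A tax t gives ΔQ = t/4 and wedge t, so DWL = t²/8.
t²/8 = 420.5 → t² = 3364 → t = 58.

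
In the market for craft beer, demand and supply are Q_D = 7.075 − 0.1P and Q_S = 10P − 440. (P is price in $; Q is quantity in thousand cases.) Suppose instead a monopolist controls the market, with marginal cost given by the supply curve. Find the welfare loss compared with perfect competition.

In inverse form: demand P = 70.75 − 10Q, supply P = 44 + 0.1Q.
Competitive equilibrium: 70.75 − 10Q = 44 + 0.1Q → Q* = 2.6485, P* = 44.2649.
Marginal revenue: MR = 70.75 − 20Q. Set MR = MC: 70.75 − 20Q = 44 + 0.1Q → Q_m = 1.3308.
Price P_m = 70.75 − 10·1.3308 = 57.442; MC(Q_m) = 44 + 0.1·1.3308 = 44.1331.
Competitive Q* = 2.6485, so ΔQ = 1.3177; wedge = 57.442 − 44.1331 = 13.3089.
DWL = ½ × 1.3177 × 13.3089 = $8.77 thousand.

$8.77 thousand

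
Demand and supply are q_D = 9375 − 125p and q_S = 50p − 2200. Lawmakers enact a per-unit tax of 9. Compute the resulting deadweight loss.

1446.43

In inverse form: demand p = 75 − 0.008q, supply p = 44 + 0.02q.
Competitive equilibrium: 75 − 0.008q = 44 + 0.02q → q* = 1107.1429, p* = 66.1429.
With the tax, the buyer price exceeds the seller price by 9: (75 − 0.008q) − (44 + 0.02q) = 9 → q' = 785.7143.
Δq = 1107.1429 − 785.7143 = 321.4286; the wedge equals the tax, 9.
Welfare loss = ½ × 321.4286 × 9 = 1446.43.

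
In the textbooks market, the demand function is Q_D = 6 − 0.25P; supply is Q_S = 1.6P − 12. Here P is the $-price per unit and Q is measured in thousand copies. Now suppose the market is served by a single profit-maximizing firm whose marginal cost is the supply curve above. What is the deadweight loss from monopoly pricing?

In inverse form: demand P = 24 − 4Q, supply P = 7.5 + 0.625Q.
Competitive equilibrium: 24 − 4Q = 7.5 + 0.625Q → Q* = 3.5676, P* = 9.7297.
Marginal revenue: MR = 24 − 8Q. Set MR = MC: 24 − 8Q = 7.5 + 0.625Q → Q_m = 1.913.
Price P_m = 24 − 4·1.913 = 16.348; MC(Q_m) = 7.5 + 0.625·1.913 = 8.6956.
Competitive Q* = 3.5676, so ΔQ = 1.6546; wedge = 16.348 − 8.6956 = 7.6524.
DWL = ½ × 1.6546 × 7.6524 = $6.33 thousand.

$6.33 thousand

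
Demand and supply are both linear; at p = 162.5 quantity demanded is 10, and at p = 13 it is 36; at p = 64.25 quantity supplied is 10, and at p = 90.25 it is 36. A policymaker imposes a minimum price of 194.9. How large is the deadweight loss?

Demand slope = (13 − 162.5)/(36 − 10) = −5.75, so p = 220 − 5.75q.
Supply slope = (90.25 − 64.25)/(36 − 10) = 1, so p = 54.25 + q.
Competitive equilibrium: 220 − 5.75q = 54.25 + q → q* = 24.5556, p* = 78.8056.
At the floor p = 194.9, quantity demanded = (220 − 194.9)/5.75 = 4.3652.
Sellers' marginal cost at q' = 4.3652: 54.25 + 1·4.3652 = 58.6152.
Δq = 24.5556 − 4.3652 = 20.1904; wedge = 194.9 − 58.6152 = 136.2848.
Deadweight loss = ½ × 20.1904 × 136.2848 = 1375.82.

1375.82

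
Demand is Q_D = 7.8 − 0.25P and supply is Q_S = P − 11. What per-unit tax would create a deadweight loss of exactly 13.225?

11.5

In inverse form: demand P = 31.2 − 4Q, supply P = 11 + Q.
Competitive equilibrium: 31.2 − 4Q = 11 + Q → Q* = 4.04, P* = 15.04.
A tax t gives ΔQ = t/5 and wedge t, so DWL = t²/10.
t²/10 = 13.225 → t² = 132.25 → t = 11.5.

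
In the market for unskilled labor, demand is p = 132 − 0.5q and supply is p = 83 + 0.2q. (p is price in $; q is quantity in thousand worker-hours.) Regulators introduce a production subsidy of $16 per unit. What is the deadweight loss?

Competitive equilibrium: 132 − 0.5q = 83 + 0.2q → q* = 70, p* = 97.
The subsidy lowers effective supply by 16: p = 67 + 0.2q.
New quantity: 132 − 0.5q = 67 + 0.2q → q' = 92.8571.
Overproduction Δq = 92.8571 − 70 = 22.8571; wedge = subsidy = 16.
Deadweight loss = ½ × 22.8571 × 16 = $182.86 thousand.

$182.86 thousand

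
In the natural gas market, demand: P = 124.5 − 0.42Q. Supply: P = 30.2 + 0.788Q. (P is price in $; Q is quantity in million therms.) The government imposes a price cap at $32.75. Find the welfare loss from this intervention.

$3381.83 million

Competitive equilibrium: 124.5 − 0.42Q = 30.2 + 0.788Q → Q* = 78.06291, P* = 91.71358.
At the ceiling P = 32.75, quantity supplied = (32.75 − 30.2)/0.788 = 3.23604.
Willingness to pay at Q' = 3.23604: 124.5 − 0.42·3.23604 = 123.14086.
ΔQ = 78.06291 − 3.23604 = 74.82687; wedge = 123.14086 − 32.75 = 90.39086.
Deadweight loss = ½ × 74.82687 × 90.39086 = $3381.83 million.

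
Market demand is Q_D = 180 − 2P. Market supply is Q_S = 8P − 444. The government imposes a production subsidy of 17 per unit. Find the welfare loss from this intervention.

In inverse form: demand P = 90 − 0.5Q, supply P = 55.5 + 0.125Q.
Competitive equilibrium: 90 − 0.5Q = 55.5 + 0.125Q → Q* = 55.2, P* = 62.4.
The subsidy lowers effective supply by 17: P = 38.5 + 0.125Q.
New quantity: 90 − 0.5Q = 38.5 + 0.125Q → Q' = 82.4.
Overproduction ΔQ = 82.4 − 55.2 = 27.2; wedge = subsidy = 17.
Deadweight loss = ½ × 27.2 × 17 = 231.20.

231.20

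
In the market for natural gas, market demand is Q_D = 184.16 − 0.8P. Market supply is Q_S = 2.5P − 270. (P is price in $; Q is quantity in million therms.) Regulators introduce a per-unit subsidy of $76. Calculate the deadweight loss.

$1750.30 million

In inverse form: demand P = 230.2 − 1.25Q, supply P = 108 + 0.4Q.
Competitive equilibrium: 230.2 − 1.25Q = 108 + 0.4Q → Q* = 74.0606, P* = 137.6242.
The subsidy lowers effective supply by 76: P = 32 + 0.4Q.
New quantity: 230.2 − 1.25Q = 32 + 0.4Q → Q' = 120.1212.
Overproduction ΔQ = 120.1212 − 74.0606 = 46.0606; wedge = subsidy = 76.
The triangle = ½ × 46.0606 × 76 = $1750.30 million.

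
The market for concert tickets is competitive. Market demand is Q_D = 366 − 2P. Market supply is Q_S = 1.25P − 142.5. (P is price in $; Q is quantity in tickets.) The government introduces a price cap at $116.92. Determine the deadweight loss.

$1587.96

In inverse form: demand P = 183 − 0.5Q, supply P = 114 + 0.8Q.
Competitive equilibrium: 183 − 0.5Q = 114 + 0.8Q → Q* = 53.0769, P* = 156.4615.
At the ceiling P = 116.92, quantity supplied = (116.92 − 114)/0.8 = 3.65.
Willingness to pay at Q' = 3.65: 183 − 0.5·3.65 = 181.175.
ΔQ = 53.0769 − 3.65 = 49.4269; wedge = 181.175 − 116.92 = 64.255.
Deadweight loss = ½ × 49.4269 × 64.255 = $1587.96.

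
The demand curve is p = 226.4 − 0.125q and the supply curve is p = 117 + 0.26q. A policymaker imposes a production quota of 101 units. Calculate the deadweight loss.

6457.62

Competitive equilibrium: 226.4 − 0.125q = 117 + 0.26q → q* = 284.1558, p* = 190.8805.
At q = 101: demand price = 226.4 − 0.125·101 = 213.775; supply price = 117 + 0.26·101 = 143.26.
Δq = 284.1558 − 101 = 183.1558; wedge = 213.775 − 143.26 = 70.515.
Welfare loss = ½ × 183.1558 × 70.515 = 6457.62.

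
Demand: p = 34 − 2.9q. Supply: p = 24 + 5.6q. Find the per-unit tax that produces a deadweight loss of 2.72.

6.8

Competitive equilibrium: 34 − 2.9q = 24 + 5.6q → q* = 1.1765, p* = 30.5882.
A tax t gives Δq = t/8.5 and wedge t, so DWL = t²/17.
t²/17 = 2.72 → t² = 46.24 → t = 6.8.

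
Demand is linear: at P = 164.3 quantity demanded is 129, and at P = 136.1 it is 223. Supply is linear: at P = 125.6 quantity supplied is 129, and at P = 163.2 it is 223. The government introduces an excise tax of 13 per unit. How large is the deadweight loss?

120.71

Demand slope = (136.1 − 164.3)/(223 − 129) = −0.3, so P = 203 − 0.3Q.
Supply slope = (163.2 − 125.6)/(223 − 129) = 0.4, so P = 74 + 0.4Q.
Competitive equilibrium: 203 − 0.3Q = 74 + 0.4Q → Q* = 184.2857, P* = 147.7143.
With the tax, the buyer price exceeds the seller price by 13: (203 − 0.3Q) − (74 + 0.4Q) = 13 → Q' = 165.7143.
ΔQ = 184.2857 − 165.7143 = 18.5714; the wedge equals the tax, 13.
DWL = ½ × 18.5714 × 13 = 120.71.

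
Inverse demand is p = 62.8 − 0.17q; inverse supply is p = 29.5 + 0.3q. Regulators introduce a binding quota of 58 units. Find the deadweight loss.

Competitive equilibrium: 62.8 − 0.17q = 29.5 + 0.3q → q* = 70.8511, p* = 50.7553.
At q = 58: demand price = 62.8 − 0.17·58 = 52.94; supply price = 29.5 + 0.3·58 = 46.9.
Δq = 70.8511 − 58 = 12.8511; wedge = 52.94 − 46.9 = 6.04.
The triangle = ½ × 12.8511 × 6.04 = 38.81.

38.81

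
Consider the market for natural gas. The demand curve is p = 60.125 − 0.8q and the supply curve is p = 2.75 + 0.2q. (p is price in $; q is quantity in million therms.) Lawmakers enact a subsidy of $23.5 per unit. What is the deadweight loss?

Competitive equilibrium: 60.125 − 0.8q = 2.75 + 0.2q → q* = 57.375, p* = 14.225.
The subsidy lowers effective supply by 23.5: p = 0.2q − 20.75.
New quantity: 60.125 − 0.8q = 0.2q − 20.75 → q' = 80.875.
Overproduction Δq = 80.875 − 57.375 = 23.5; wedge = subsidy = 23.5.
Welfare loss = ½ × 23.5 × 23.5 = $276.125 million.

$276.125 million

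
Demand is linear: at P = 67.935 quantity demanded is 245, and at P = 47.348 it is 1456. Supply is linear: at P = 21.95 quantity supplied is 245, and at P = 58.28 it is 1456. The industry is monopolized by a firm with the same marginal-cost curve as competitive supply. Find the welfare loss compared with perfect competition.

Demand slope = (47.348 − 67.935)/(1456 − 245) = −0.017, so P = 72.1 − 0.017Q.
Supply slope = (58.28 − 21.95)/(1456 − 245) = 0.03, so P = 14.6 + 0.03Q.
Competitive equilibrium: 72.1 − 0.017Q = 14.6 + 0.03Q → Q* = 1223.40426, P* = 51.30213.
Marginal revenue: MR = 72.1 − 0.034Q. Set MR = MC: 72.1 − 0.034Q = 14.6 + 0.03Q → Q_m = 898.4375.
Price P_m = 72.1 − 0.017·898.4375 = 56.82656; MC(Q_m) = 14.6 + 0.03·898.4375 = 41.55313.
Competitive Q* = 1223.40426, so ΔQ = 324.96676; wedge = 56.82656 − 41.55313 = 15.27343.
DWL = ½ × 324.96676 × 15.27343 = 2481.68.

2481.68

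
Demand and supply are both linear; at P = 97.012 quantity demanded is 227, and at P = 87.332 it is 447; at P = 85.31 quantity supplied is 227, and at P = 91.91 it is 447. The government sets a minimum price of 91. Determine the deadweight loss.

Demand slope = (87.332 − 97.012)/(447 − 227) = −0.044, so P = 107 − 0.044Q.
Supply slope = (91.91 − 85.31)/(447 − 227) = 0.03, so P = 78.5 + 0.03Q.
Competitive equilibrium: 107 − 0.044Q = 78.5 + 0.03Q → Q* = 385.1351, P* = 90.0541.
At the floor P = 91, quantity demanded = (107 − 91)/0.044 = 363.6364.
Sellers' marginal cost at Q' = 363.6364: 78.5 + 0.03·363.6364 = 89.4091.
ΔQ = 385.1351 − 363.6364 = 21.4987; wedge = 91 − 89.4091 = 1.5909.
DWL = ½ × 21.4987 × 1.5909 = 17.10.

17.10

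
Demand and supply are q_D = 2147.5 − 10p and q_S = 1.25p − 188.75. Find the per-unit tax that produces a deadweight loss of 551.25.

In inverse form: demand p = 214.75 − 0.1q, supply p = 151 + 0.8q.
Competitive equilibrium: 214.75 − 0.1q = 151 + 0.8q → q* = 70.8333, p* = 207.6667.
A tax t gives Δq = t/0.9 and wedge t, so DWL = t²/1.8.
t²/1.8 = 551.25 → t² = 992.25 → t = 31.5.

31.5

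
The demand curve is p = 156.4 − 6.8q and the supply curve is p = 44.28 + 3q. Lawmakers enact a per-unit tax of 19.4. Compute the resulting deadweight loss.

19.20

Competitive equilibrium: 156.4 − 6.8q = 44.28 + 3q → q* = 11.4408, p* = 78.6024.
With the tax, the buyer price exceeds the seller price by 19.4: (156.4 − 6.8q) − (44.28 + 3q) = 19.4 → q' = 9.4612.
Δq = 11.4408 − 9.4612 = 1.9796; the wedge equals the tax, 19.4.
DWL = ½ × 1.9796 × 19.4 = 19.20.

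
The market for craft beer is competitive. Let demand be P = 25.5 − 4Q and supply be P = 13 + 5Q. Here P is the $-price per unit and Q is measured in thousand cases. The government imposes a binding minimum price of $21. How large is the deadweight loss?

Competitive equilibrium: 25.5 − 4Q = 13 + 5Q → Q* = 1.3889, P* = 19.9444.
At the floor P = 21, quantity demanded = (25.5 − 21)/4 = 1.125.
Sellers' marginal cost at Q' = 1.125: 13 + 5·1.125 = 18.625.
ΔQ = 1.3889 − 1.125 = 0.2639; wedge = 21 − 18.625 = 2.375.
Welfare loss = ½ × 0.2639 × 2.375 = $0.31 thousand.

$0.31 thousand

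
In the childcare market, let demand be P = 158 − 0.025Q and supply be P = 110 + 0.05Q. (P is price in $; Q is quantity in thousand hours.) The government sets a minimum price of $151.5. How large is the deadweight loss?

Competitive equilibrium: 158 − 0.025Q = 110 + 0.05Q → Q* = 640, P* = 142.
At the floor P = 151.5, quantity demanded = (158 − 151.5)/0.025 = 260.
Sellers' marginal cost at Q' = 260: 110 + 0.05·260 = 123.
ΔQ = 640 − 260 = 380; wedge = 151.5 − 123 = 28.5.
DWL = ½ × 380 × 28.5 = $5415 thousand.

$5415 thousand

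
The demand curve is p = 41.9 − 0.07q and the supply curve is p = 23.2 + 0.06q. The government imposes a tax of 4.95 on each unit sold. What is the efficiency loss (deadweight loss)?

Competitive equilibrium: 41.9 − 0.07q = 23.2 + 0.06q → q* = 143.8462, p* = 31.8308.
With the tax, the buyer price exceeds the seller price by 4.95: (41.9 − 0.07q) − (23.2 + 0.06q) = 4.95 → q' = 105.7692.
Δq = 143.8462 − 105.7692 = 38.077; the wedge equals the tax, 4.95.
Deadweight loss = ½ × 38.077 × 4.95 = 94.24.

94.24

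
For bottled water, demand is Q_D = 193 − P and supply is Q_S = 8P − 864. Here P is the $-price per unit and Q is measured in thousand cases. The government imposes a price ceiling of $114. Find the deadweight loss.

$427.11 thousand

In inverse form: demand P = 193 − Q, supply P = 108 + 0.125Q.
Competitive equilibrium: 193 − Q = 108 + 0.125Q → Q* = 75.5556, P* = 117.4444.
At the ceiling P = 114, quantity supplied = (114 − 108)/0.125 = 48.
Willingness to pay at Q' = 48: 193 − 1·48 = 145.
ΔQ = 75.5556 − 48 = 27.5556; wedge = 145 − 114 = 31.
DWL = ½ × 27.5556 × 31 = $427.11 thousand.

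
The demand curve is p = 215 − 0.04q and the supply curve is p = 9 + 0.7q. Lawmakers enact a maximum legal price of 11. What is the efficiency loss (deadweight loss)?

Competitive equilibrium: 215 − 0.04q = 9 + 0.7q → q* = 278.37838, p* = 203.86486.
At the ceiling p = 11, quantity supplied = (11 − 9)/0.7 = 2.85714.
Willingness to pay at q' = 2.85714: 215 − 0.04·2.85714 = 214.88571.
Δq = 278.37838 − 2.85714 = 275.52124; wedge = 214.88571 − 11 = 203.88571.
The triangle = ½ × 275.52124 × 203.88571 = 28087.42.

28087.42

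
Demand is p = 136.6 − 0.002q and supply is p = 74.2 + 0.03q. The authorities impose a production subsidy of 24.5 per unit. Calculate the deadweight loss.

Competitive equilibrium: 136.6 − 0.002q = 74.2 + 0.03q → q* = 1950, p* = 132.7.
The subsidy lowers effective supply by 24.5: p = 49.7 + 0.03q.
New quantity: 136.6 − 0.002q = 49.7 + 0.03q → q' = 2715.625.
Overproduction Δq = 2715.625 − 1950 = 765.625; wedge = subsidy = 24.5.
The triangle = ½ × 765.625 × 24.5 = 9378.91.

9378.91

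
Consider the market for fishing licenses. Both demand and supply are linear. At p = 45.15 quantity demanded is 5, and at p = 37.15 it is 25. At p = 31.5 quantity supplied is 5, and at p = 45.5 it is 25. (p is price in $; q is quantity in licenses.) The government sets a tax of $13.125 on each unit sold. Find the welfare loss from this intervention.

$78.30

Demand slope = (37.15 − 45.15)/(25 − 5) = −0.4, so p = 47.15 − 0.4q.
Supply slope = (45.5 − 31.5)/(25 − 5) = 0.7, so p = 28 + 0.7q.
Competitive equilibrium: 47.15 − 0.4q = 28 + 0.7q → q* = 17.4091, p* = 40.1864.
With the tax, the buyer price exceeds the seller price by 13.125: (47.15 − 0.4q) − (28 + 0.7q) = 13.125 → q' = 5.4773.
Δq = 17.4091 − 5.4773 = 11.9318; the wedge equals the tax, 13.125.
The triangle = ½ × 11.9318 × 13.125 = $78.30.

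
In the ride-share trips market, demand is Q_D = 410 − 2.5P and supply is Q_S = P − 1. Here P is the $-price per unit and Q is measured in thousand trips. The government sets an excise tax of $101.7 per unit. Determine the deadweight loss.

In inverse form: demand P = 164 − 0.4Q, supply P = 1 + Q.
Competitive equilibrium: 164 − 0.4Q = 1 + Q → Q* = 116.4286, P* = 117.4286.
With the tax, the buyer price exceeds the seller price by 101.7: (164 − 0.4Q) − (1 + Q) = 101.7 → Q' = 43.7857.
ΔQ = 116.4286 − 43.7857 = 72.6429; the wedge equals the tax, 101.7.
The triangle = ½ × 72.6429 × 101.7 = $3693.89 thousand.

$3693.89 thousand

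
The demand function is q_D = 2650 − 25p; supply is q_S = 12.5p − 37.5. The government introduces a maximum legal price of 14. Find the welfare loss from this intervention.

In inverse form: demand p = 106 − 0.04q, supply p = 3 + 0.08q.
Competitive equilibrium: 106 − 0.04q = 3 + 0.08q → q* = 858.3333, p* = 71.6667.
At the ceiling p = 14, quantity supplied = (14 − 3)/0.08 = 137.5.
Willingness to pay at q' = 137.5: 106 − 0.04·137.5 = 100.5.
Δq = 858.3333 − 137.5 = 720.8333; wedge = 100.5 − 14 = 86.5.
The triangle = ½ × 720.8333 × 86.5 = 31176.04.

31176.04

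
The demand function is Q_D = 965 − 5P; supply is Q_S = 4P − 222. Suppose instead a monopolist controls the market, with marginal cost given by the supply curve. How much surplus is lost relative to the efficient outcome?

In inverse form: demand P = 193 − 0.2Q, supply P = 55.5 + 0.25Q.
Competitive equilibrium: 193 − 0.2Q = 55.5 + 0.25Q → Q* = 305.5556, P* = 131.8889.
Marginal revenue: MR = 193 − 0.4Q. Set MR = MC: 193 − 0.4Q = 55.5 + 0.25Q → Q_m = 211.5385.
Price P_m = 193 − 0.2·211.5385 = 150.6923; MC(Q_m) = 55.5 + 0.25·211.5385 = 108.3846.
Competitive Q* = 305.5556, so ΔQ = 94.0171; wedge = 150.6923 − 108.3846 = 42.3077.
Welfare loss = ½ × 94.0171 × 42.3077 = 1988.82.

1988.82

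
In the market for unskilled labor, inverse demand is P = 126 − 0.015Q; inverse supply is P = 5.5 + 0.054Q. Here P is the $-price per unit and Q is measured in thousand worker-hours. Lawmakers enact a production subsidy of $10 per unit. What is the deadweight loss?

$724.64 thousand

Competitive equilibrium: 126 − 0.015Q = 5.5 + 0.054Q → Q* = 1746.3768, P* = 99.8043.
The subsidy lowers effective supply by 10: P = 0.054Q − 4.5.
New quantity: 126 − 0.015Q = 0.054Q − 4.5 → Q' = 1891.3043.
Overproduction ΔQ = 1891.3043 − 1746.3768 = 144.9275; wedge = subsidy = 10.
The triangle = ½ × 144.9275 × 10 = $724.64 thousand.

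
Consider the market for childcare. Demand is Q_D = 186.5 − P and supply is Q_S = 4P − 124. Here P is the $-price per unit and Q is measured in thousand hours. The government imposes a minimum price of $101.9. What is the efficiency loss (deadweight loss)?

In inverse form: demand P = 186.5 − Q, supply P = 31 + 0.25Q.
Competitive equilibrium: 186.5 − Q = 31 + 0.25Q → Q* = 124.4, P* = 62.1.
At the floor P = 101.9, quantity demanded = (186.5 − 101.9)/1 = 84.6.
Sellers' marginal cost at Q' = 84.6: 31 + 0.25·84.6 = 52.15.
ΔQ = 124.4 − 84.6 = 39.8; wedge = 101.9 − 52.15 = 49.75.
Deadweight loss = ½ × 39.8 × 49.75 = $990.025 thousand.

$990.025 thousand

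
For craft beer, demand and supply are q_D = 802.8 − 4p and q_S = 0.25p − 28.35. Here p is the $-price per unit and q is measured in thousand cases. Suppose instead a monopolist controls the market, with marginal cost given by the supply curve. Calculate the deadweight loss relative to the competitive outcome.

$2.77 thousand

In inverse form: demand p = 200.7 − 0.25q, supply p = 113.4 + 4q.
Competitive equilibrium: 200.7 − 0.25q = 113.4 + 4q → q* = 20.5412, p* = 195.5647.
Marginal revenue: MR = 200.7 − 0.5q. Set MR = MC: 200.7 − 0.5q = 113.4 + 4q → q_m = 19.4.
Price p_m = 200.7 − 0.25·19.4 = 195.85; MC(q_m) = 113.4 + 4·19.4 = 191.
Competitive q* = 20.5412, so Δq = 1.1412; wedge = 195.85 − 191 = 4.85.
The triangle = ½ × 1.1412 × 4.85 = $2.77 thousand.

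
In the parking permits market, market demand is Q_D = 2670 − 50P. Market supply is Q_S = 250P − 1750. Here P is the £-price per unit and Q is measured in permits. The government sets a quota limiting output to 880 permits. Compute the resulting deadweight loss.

£13314.13

In inverse form: demand P = 53.4 − 0.02Q, supply P = 7 + 0.004Q.
Competitive equilibrium: 53.4 − 0.02Q = 7 + 0.004Q → Q* = 1933.3333, P* = 14.7333.
At Q = 880: demand price = 53.4 − 0.02·880 = 35.8; supply price = 7 + 0.004·880 = 10.52.
ΔQ = 1933.3333 − 880 = 1053.3333; wedge = 35.8 − 10.52 = 25.28.
The triangle = ½ × 1053.3333 × 25.28 = £13314.13.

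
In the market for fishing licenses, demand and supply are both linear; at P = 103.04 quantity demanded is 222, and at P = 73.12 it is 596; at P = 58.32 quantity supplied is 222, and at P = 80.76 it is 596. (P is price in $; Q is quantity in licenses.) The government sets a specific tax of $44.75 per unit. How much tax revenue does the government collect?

$9924.91

Demand slope = (73.12 − 103.04)/(596 − 222) = −0.08, so P = 120.8 − 0.08Q.
Supply slope = (80.76 − 58.32)/(596 − 222) = 0.06, so P = 45 + 0.06Q.
Competitive equilibrium: 120.8 − 0.08Q = 45 + 0.06Q → Q* = 541.4286, P* = 77.4857.
With the tax, the buyer price exceeds the seller price by 44.75: (120.8 − 0.08Q) − (45 + 0.06Q) = 44.75 → Q' = 221.7857.
Tax revenue = 44.75 × 221.7857 = $9924.91.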